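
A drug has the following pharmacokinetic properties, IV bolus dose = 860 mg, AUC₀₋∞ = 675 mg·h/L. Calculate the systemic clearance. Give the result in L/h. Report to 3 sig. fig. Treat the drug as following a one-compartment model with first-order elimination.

CL = Dose / AUC = 860 / 675 = 1.274 L/h

1.27 L/h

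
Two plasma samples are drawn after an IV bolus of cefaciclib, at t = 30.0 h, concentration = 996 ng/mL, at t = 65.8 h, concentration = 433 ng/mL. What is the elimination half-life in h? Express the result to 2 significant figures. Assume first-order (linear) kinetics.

k = ln(C₁/C₂) / (t₂ − t₁) = ln(996/433) / (65.8 − 30.0)
  = 0.8330 / 35.80 = 0.02327 h⁻¹
t½ = ln2 / k = 0.693147 / 0.02327 = 29.79 h

30 h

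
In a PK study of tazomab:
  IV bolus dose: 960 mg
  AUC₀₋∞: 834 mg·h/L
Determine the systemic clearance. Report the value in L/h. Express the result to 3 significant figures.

CL = Dose / AUC = 960 / 834 = 1.151 L/h

1.15 L/h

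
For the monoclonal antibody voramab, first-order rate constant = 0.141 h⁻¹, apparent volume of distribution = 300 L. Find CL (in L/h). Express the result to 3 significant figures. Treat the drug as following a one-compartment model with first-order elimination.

42.3 L/h

CL = k × Vd = 0.141 × 300 = 42.30 L/h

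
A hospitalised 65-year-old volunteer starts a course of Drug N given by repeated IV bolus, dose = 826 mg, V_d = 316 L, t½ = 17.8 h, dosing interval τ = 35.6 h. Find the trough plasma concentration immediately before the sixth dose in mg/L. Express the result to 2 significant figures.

C₀ per dose = Dose / Vd = 826 / 316 = 2.614 mg/L
k = ln2 / t½ = 0.693147 / 17.8 = 0.03894 h⁻¹
Fraction remaining after one interval: r = e^(−kτ) = e^(−0.03894 × 35.6) = 0.2500
Before dose 6, 5 doses have been given (aged 1τ, 2τ, 3τ, 4τ, 5τ).
C_trough = C₀ × (r + r² + … + r^5) = C₀ × r(1−r^5)/(1−r)
        = 2.614 × 0.2500 × (1 − 0.0009766) / (1 − 0.2500) = 0.8705 mg/L

0.87 mg/L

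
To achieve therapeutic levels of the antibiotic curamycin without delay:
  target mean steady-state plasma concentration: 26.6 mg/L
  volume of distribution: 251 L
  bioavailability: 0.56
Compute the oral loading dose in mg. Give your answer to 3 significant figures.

11900 mg

LD = Css × Vd / F = 26.6 × 251 / 0.56 = 11920 mg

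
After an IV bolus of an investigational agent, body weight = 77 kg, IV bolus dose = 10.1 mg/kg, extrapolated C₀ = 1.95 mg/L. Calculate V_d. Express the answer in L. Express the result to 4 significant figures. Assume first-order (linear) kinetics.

398.8 L

Dose = 10.1 × 77 = 777.7 mg
Vd = Dose / C₀ = 777.7 / 1.95 = 398.8 L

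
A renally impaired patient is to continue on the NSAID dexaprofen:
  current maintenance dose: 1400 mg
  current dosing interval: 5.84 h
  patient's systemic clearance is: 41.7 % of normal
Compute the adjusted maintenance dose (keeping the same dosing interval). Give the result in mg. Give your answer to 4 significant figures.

To keep the same average steady-state level, dosing rate must scale with clearance.
CL ratio = 41.7 / 100 = 0.4170
New dose (same interval) = 1400 × 0.4170 = 583.8 mg

583.8 mg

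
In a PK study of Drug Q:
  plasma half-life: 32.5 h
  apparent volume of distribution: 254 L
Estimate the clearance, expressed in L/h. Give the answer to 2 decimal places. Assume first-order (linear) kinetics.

k = ln2 / t½ = 0.693147 / 32.5 = 0.02133 h⁻¹
CL = k × Vd = 0.02133 × 254 = 5.418 L/h

5.42 L/h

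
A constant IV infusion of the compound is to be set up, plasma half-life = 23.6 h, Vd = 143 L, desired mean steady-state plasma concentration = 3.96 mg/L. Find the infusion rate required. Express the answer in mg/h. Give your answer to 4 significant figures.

k = ln2 / t½ = 0.693147 / 23.6 = 0.02937 h⁻¹
CL = k × Vd = 0.02937 × 143 = 4.200 L/h
At steady state, infusion rate R₀ = Css × CL = 3.96 × 4.200 = 16.63 mg/h

16.63 mg/h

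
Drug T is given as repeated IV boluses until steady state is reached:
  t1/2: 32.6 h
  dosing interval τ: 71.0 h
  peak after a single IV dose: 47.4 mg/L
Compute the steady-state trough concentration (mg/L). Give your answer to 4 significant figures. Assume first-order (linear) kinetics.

k = ln2 / t½ = 0.693147 / 32.6 = 0.02126 h⁻¹
e^(−kτ) = e^(−0.02126 × 71.0) = 0.2210
Accumulation ratio R = 1 / (1 − e^(−kτ)) = 1 / (1 − 0.2210) = 1.284
Steady-state trough = C₀ × R × e^(−kτ) = 47.4 × 1.284 × 0.2210 = 13.45 mg/L

13.45 mg/L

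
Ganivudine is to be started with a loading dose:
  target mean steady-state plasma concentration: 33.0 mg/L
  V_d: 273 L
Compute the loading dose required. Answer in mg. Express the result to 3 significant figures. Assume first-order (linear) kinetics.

LD = Css × Vd = 33.0 × 273 = 9009 mg

9010 mg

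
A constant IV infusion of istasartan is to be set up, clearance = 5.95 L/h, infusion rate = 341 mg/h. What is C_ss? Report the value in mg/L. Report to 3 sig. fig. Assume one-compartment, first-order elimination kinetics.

57.3 mg/L

At steady state Css = R₀ / CL = 341 / 5.950 = 57.31 mg/L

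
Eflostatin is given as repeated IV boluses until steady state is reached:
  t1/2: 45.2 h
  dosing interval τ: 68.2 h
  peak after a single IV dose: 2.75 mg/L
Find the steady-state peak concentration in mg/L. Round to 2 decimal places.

4.24 mg/L

k = ln2 / t½ = 0.693147 / 45.2 = 0.01534 h⁻¹
e^(−kτ) = e^(−0.01534 × 68.2) = 0.3513
Accumulation ratio R = 1 / (1 − e^(−kτ)) = 1 / (1 − 0.3513) = 1.542
Steady-state peak = C₀ × R = 2.75 × 1.542 = 4.241 mg/L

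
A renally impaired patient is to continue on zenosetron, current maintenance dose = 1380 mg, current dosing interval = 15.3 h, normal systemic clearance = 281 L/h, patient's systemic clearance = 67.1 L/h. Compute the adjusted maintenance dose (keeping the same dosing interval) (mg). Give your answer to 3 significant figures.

330 mg

To keep the same average steady-state level, dosing rate must scale with clearance.
CL ratio = 67.1 / 281 = 0.2388
New dose (same interval) = 1380 × 0.2388 = 329.5 mg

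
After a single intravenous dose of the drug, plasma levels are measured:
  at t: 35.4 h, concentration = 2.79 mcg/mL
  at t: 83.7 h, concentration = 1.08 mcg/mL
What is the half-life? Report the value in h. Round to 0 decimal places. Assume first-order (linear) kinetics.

k = ln(C₁/C₂) / (t₂ − t₁) = ln(2.79/1.08) / (83.7 − 35.4)
  = 0.9491 / 48.30 = 0.01965 h⁻¹
t½ = ln2 / k = 0.693147 / 0.01965 = 35.27 h

35 h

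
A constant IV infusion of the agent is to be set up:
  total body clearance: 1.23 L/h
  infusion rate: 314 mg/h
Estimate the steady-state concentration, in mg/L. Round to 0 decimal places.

At steady state Css = R₀ / CL = 314 / 1.230 = 255.3 mg/L

255 mg/L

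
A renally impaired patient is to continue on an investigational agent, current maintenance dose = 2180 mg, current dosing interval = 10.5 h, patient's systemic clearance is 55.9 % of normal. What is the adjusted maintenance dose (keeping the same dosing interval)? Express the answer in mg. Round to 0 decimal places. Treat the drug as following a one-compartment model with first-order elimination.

To keep the same average steady-state level, dosing rate must scale with clearance.
CL ratio = 55.9 / 100 = 0.5590
New dose (same interval) = 2180 × 0.5590 = 1219 mg

1219 mg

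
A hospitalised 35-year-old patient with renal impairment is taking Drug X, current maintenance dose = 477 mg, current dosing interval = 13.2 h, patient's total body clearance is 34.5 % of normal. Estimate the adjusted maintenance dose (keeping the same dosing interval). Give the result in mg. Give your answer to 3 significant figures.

165 mg

To keep the same average steady-state level, dosing rate must scale with clearance.
CL ratio = 34.5 / 100 = 0.3450
New dose (same interval) = 477 × 0.3450 = 164.6 mg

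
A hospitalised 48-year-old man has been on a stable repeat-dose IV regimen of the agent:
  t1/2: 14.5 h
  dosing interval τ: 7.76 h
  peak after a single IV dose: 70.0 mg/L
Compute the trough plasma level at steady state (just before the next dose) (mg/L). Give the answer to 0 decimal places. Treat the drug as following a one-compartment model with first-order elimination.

156 mg/L

k = ln2 / t½ = 0.693147 / 14.5 = 0.04780 h⁻¹
e^(−kτ) = e^(−0.04780 × 7.76) = 0.6901
Accumulation ratio R = 1 / (1 − e^(−kτ)) = 1 / (1 − 0.6901) = 3.227
Steady-state trough = C₀ × R × e^(−kτ) = 70.0 × 3.227 × 0.6901 = 155.9 mg/L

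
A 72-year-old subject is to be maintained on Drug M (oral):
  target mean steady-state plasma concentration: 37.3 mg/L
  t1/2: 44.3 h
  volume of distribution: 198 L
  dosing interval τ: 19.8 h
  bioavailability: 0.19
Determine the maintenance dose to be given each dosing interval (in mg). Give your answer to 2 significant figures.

k = ln2 / t½ = 0.693147 / 44.3 = 0.01565 h⁻¹
CL = k × Vd = 0.01565 × 198 = 3.099 L/h
At steady state, F × (Dose/τ) = Css × CL.
Dose = Css × CL × τ / F = 37.3 × 3.099 × 19.8 / 0.19 = 12050 mg

12000 mg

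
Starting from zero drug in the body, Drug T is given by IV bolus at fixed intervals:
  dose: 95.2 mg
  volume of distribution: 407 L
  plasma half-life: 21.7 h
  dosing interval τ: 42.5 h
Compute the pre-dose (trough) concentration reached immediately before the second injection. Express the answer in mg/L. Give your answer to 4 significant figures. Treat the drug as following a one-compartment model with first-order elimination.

0.06018 mg/L

C₀ per dose = Dose / Vd = 95.2 / 407 = 0.2339 mg/L
k = ln2 / t½ = 0.693147 / 21.7 = 0.03194 h⁻¹
Fraction remaining after one interval: r = e^(−kτ) = e^(−0.03194 × 42.5) = 0.2573
Before dose 2, 1 dose has been given (aged 1τ).
C_trough = C₀ × r = 0.2339 × 0.2573 = 0.06018 mg/L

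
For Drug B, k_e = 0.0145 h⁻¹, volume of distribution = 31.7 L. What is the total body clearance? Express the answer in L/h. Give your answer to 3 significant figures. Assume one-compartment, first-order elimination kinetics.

0.460 L/h

CL = k × Vd = 0.0145 × 31.7 = 0.4597 L/h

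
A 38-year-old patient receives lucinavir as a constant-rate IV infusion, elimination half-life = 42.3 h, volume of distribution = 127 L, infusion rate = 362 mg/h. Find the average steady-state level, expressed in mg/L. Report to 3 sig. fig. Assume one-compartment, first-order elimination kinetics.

k = ln2 / t½ = 0.693147 / 42.3 = 0.01639 h⁻¹
CL = k × Vd = 0.01639 × 127 = 2.082 L/h
At steady state Css = R₀ / CL = 362 / 2.082 = 173.9 mg/L

174 mg/L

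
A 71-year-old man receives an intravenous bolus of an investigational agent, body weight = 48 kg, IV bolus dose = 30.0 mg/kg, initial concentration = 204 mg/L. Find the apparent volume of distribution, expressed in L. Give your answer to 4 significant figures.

7.059 L

Dose = 30.0 × 48 = 1440 mg
Vd = Dose / C₀ = 1440 / 204 = 7.059 L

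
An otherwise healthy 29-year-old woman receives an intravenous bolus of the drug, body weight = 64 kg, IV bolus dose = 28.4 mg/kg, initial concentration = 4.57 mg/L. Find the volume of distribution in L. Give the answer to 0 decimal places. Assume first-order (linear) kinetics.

Dose = 28.4 × 64 = 1818 mg
Vd = Dose / C₀ = 1818 / 4.57 = 397.8 L

398 L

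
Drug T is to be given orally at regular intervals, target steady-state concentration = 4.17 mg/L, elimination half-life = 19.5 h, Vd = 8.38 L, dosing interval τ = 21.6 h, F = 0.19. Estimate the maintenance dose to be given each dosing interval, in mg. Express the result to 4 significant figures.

k = ln2 / t½ = 0.693147 / 19.5 = 0.03555 h⁻¹
CL = k × Vd = 0.03555 × 8.38 = 0.2979 L/h
At steady state, F × (Dose/τ) = Css × CL.
Dose = Css × CL × τ / F = 4.17 × 0.2979 × 21.6 / 0.19 = 141.2 mg

141.2 mg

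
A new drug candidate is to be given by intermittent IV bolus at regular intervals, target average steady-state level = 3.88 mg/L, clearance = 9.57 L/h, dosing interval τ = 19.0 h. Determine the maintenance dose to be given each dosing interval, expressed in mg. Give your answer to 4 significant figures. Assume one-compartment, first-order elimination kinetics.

At steady state, Dose/τ = Css × CL.
Dose = Css × CL × τ = 3.88 × 9.570 × 19.0 = 705.5 mg

705.5 mg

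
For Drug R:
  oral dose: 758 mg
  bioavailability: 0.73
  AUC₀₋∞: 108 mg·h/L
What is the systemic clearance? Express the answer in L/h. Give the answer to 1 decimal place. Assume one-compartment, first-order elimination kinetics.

CL = F·Dose / AUC = 0.73 × 758 / 108 = 5.124 L/h

5.1 L/h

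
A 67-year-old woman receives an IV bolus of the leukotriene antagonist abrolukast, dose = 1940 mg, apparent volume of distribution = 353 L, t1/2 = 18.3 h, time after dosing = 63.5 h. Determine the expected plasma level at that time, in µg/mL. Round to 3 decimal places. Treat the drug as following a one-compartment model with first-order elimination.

0.496 µg/mL

C₀ = Dose / Vd = 1940 / 353 = 5.496 mg/L
k = ln2 / t½ = 0.693147 / 18.3 = 0.03788 h⁻¹
C = C₀ · e^(−k·t) = 5.496 × e^(−0.03788 × 63.5)
  = 5.496 × 0.09023 = 0.4959 mg/L
(0.4959 mg/L = 0.4959 µg/mL)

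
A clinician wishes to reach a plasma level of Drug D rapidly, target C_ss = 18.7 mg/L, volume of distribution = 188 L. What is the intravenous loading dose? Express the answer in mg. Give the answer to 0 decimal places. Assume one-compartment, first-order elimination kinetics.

LD = Css × Vd = 18.7 × 188 = 3516 mg

3516 mg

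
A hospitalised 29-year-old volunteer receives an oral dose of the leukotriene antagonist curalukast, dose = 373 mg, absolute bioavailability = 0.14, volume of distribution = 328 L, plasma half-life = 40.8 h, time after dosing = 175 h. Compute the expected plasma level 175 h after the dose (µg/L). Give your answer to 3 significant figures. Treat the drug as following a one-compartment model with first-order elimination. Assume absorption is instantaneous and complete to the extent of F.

Amount reaching circulation = F × Dose = 0.14 × 373.0 = 52.22 mg
C₀ = F·Dose / Vd = 52.22 / 328 = 0.1592 mg/L
k = ln2 / t½ = 0.693147 / 40.8 = 0.01699 h⁻¹
C = C₀ · e^(−k·t) = 0.1592 × e^(−0.01699 × 175)
  = 0.1592 × 0.05114 = 0.008141 mg/L
Convert: 0.008141 mg/L × 1000 = 8.141 µg/L

8.14 µg/L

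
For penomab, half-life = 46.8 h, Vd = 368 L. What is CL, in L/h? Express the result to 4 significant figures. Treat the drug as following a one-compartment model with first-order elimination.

5.450 L/h

k = ln2 / t½ = 0.693147 / 46.8 = 0.01481 h⁻¹
CL = k × Vd = 0.01481 × 368 = 5.450 L/h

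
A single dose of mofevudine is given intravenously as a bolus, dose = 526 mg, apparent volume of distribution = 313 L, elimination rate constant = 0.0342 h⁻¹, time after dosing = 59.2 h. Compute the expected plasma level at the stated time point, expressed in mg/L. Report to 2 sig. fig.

C₀ = Dose / Vd = 526.0 / 313 = 1.681 mg/L
C = C₀ · e^(−k·t) = 1.681 × e^(−0.03420 × 59.2)
  = 1.681 × 0.1320 = 0.2219 mg/L

0.22 mg/L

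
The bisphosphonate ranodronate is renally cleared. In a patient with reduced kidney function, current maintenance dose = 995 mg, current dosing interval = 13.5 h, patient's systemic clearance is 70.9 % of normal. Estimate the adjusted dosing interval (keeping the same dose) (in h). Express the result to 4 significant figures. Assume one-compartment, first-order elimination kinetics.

To keep the same average steady-state level, dosing rate must scale with clearance.
CL ratio = 70.9 / 100 = 0.7090
New interval (same dose) = 13.5 / 0.7090 = 19.04 h

19.04 h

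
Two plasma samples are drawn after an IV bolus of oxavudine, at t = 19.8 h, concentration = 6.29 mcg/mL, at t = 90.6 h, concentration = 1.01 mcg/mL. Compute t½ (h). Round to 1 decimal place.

k = ln(C₁/C₂) / (t₂ − t₁) = ln(6.29/1.01) / (90.6 − 19.8)
  = 1.829 / 70.80 = 0.02583 h⁻¹
t½ = ln2 / k = 0.693147 / 0.02583 = 26.83 h

26.8 h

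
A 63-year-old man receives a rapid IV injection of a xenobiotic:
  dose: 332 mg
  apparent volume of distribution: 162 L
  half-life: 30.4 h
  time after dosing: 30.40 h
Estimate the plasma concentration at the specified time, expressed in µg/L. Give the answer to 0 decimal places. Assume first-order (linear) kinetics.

1025 µg/L

C₀ = Dose / Vd = 332.0 / 162 = 2.049 mg/L
k = ln2 / t½ = 0.693147 / 30.4 = 0.02280 h⁻¹
t / t½ = 30.40 / 30.4 = 1 half-lives
C = C₀ × (1/2)^1 = 2.049 × 0.5000 = 1.025 mg/L
Convert: 1.025 mg/L × 1000 = 1025 µg/L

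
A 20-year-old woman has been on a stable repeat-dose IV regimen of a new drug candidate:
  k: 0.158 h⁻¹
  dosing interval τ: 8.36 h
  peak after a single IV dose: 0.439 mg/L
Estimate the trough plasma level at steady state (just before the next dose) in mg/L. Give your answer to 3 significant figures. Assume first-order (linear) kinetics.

e^(−kτ) = e^(−0.1580 × 8.36) = 0.2669
Accumulation ratio R = 1 / (1 − e^(−kτ)) = 1 / (1 − 0.2669) = 1.364
Steady-state trough = C₀ × R × e^(−kτ) = 0.439 × 1.364 × 0.2669 = 0.1598 mg/L

0.160 mg/L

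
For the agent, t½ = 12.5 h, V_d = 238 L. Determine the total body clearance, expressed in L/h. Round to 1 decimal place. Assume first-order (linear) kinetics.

13.2 L/h

k = ln2 / t½ = 0.693147 / 12.5 = 0.05545 h⁻¹
CL = k × Vd = 0.05545 × 238 = 13.20 L/h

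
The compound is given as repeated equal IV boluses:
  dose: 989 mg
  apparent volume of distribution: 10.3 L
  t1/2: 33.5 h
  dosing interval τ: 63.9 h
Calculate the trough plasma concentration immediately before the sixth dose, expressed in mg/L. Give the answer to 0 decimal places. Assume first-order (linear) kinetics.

C₀ per dose = Dose / Vd = 989 / 10.3 = 96.02 mg/L
k = ln2 / t½ = 0.693147 / 33.5 = 0.02069 h⁻¹
Fraction remaining after one interval: r = e^(−kτ) = e^(−0.02069 × 63.9) = 0.2666
Before dose 6, 5 doses have been given (aged 1τ, 2τ, 3τ, 4τ, 5τ).
C_trough = C₀ × (r + r² + … + r^5) = C₀ × r(1−r^5)/(1−r)
        = 96.02 × 0.2666 × (1 − 0.001347) / (1 − 0.2666) = 34.86 mg/L

35 mg/L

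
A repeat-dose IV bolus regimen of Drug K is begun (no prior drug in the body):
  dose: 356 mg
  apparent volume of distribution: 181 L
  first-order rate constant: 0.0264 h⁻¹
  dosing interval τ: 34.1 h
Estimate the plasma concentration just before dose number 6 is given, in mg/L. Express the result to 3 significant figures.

C₀ per dose = Dose / Vd = 356 / 181 = 1.967 mg/L
Fraction remaining after one interval: r = e^(−kτ) = e^(−0.02640 × 34.1) = 0.4065
Before dose 6, 5 doses have been given (aged 1τ, 2τ, 3τ, 4τ, 5τ).
C_trough = C₀ × (r + r² + … + r^5) = C₀ × r(1−r^5)/(1−r)
        = 1.967 × 0.4065 × (1 − 0.01110) / (1 − 0.4065) = 1.332 mg/L

1.33 mg/L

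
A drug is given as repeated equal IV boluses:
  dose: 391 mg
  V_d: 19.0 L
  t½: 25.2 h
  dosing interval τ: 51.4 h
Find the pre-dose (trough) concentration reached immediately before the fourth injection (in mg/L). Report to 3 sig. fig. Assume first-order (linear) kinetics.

C₀ per dose = Dose / Vd = 391 / 19.0 = 20.58 mg/L
k = ln2 / t½ = 0.693147 / 25.2 = 0.02751 h⁻¹
Fraction remaining after one interval: r = e^(−kτ) = e^(−0.02751 × 51.4) = 0.2432
Before dose 4, 3 doses have been given (aged 1τ, 2τ, 3τ).
C_trough = C₀ × (r + r² + … + r^3) = C₀ × r(1−r^3)/(1−r)
        = 20.58 × 0.2432 × (1 − 0.01438) / (1 − 0.2432) = 6.518 mg/L

6.52 mg/L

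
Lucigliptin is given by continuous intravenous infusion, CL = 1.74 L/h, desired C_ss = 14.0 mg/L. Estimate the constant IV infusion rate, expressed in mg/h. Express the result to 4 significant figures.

At steady state, infusion rate R₀ = Css × CL = 14.0 × 1.740 = 24.36 mg/h

24.36 mg/h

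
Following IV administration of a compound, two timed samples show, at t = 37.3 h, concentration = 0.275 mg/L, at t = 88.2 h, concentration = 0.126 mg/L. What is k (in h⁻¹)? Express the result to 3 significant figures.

0.0153 h⁻¹

k = ln(C₁/C₂) / (t₂ − t₁) = ln(0.275/0.126) / (88.2 − 37.3)
  = 0.7805 / 50.90 = 0.01533 h⁻¹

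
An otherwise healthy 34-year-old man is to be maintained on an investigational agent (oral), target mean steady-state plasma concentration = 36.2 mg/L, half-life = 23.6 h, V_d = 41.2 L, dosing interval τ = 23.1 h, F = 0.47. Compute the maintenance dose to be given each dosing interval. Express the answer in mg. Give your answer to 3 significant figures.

2150 mg

k = ln2 / t½ = 0.693147 / 23.6 = 0.02937 h⁻¹
CL = k × Vd = 0.02937 × 41.2 = 1.210 L/h
At steady state, F × (Dose/τ) = Css × CL.
Dose = Css × CL × τ / F = 36.2 × 1.210 × 23.1 / 0.47 = 2153 mg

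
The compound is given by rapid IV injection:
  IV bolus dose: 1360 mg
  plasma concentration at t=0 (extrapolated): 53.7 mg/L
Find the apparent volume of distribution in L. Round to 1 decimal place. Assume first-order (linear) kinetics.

Vd = Dose / C₀ = 1360 / 53.7 = 25.33 L

25.3 L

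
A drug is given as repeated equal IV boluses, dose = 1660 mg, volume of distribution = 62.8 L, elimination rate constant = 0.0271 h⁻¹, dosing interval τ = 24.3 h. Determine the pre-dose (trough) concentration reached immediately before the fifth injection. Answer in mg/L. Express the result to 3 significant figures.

26.3 mg/L

C₀ per dose = Dose / Vd = 1660 / 62.8 = 26.43 mg/L
Fraction remaining after one interval: r = e^(−kτ) = e^(−0.02710 × 24.3) = 0.5176
Before dose 5, 4 doses have been given (aged 1τ, 2τ, 3τ, 4τ).
C_trough = C₀ × (r + r² + … + r^4) = C₀ × r(1−r^4)/(1−r)
        = 26.43 × 0.5176 × (1 − 0.07178) / (1 − 0.5176) = 26.32 mg/L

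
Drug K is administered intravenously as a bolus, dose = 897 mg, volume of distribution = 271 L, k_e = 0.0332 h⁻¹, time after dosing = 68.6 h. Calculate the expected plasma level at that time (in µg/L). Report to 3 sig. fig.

339 µg/L

C₀ = Dose / Vd = 897.0 / 271 = 3.310 mg/L
C = C₀ · e^(−k·t) = 3.310 × e^(−0.03320 × 68.6)
  = 3.310 × 0.1025 = 0.3393 mg/L
Convert: 0.3393 mg/L × 1000 = 339.3 µg/L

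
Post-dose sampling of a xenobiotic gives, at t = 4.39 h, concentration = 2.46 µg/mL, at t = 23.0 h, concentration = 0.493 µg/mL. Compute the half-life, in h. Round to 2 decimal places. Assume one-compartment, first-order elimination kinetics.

8.03 h

k = ln(C₁/C₂) / (t₂ − t₁) = ln(2.46/0.493) / (23.0 − 4.39)
  = 1.607 / 18.61 = 0.08635 h⁻¹
t½ = ln2 / k = 0.693147 / 0.08635 = 8.027 h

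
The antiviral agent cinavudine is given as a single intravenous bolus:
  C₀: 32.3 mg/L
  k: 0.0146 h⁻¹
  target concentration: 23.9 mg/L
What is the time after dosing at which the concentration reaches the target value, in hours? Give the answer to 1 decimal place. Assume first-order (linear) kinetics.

20.6 h

t = ln(C₀ / C) / k = ln(32.30 / 23.9) / 0.01460
  = ln(1.351) / 0.01460 = 0.3008 / 0.01460 = 20.60 h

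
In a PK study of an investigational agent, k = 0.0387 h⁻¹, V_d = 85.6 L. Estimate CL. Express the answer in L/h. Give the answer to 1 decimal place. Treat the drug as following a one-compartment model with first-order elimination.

CL = k × Vd = 0.0387 × 85.6 = 3.313 L/h

3.3 L/h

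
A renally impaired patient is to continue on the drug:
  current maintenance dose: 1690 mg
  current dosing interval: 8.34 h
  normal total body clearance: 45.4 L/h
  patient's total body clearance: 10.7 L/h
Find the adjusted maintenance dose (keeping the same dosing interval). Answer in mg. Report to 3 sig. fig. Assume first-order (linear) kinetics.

398 mg

To keep the same average steady-state level, dosing rate must scale with clearance.
CL ratio = 10.7 / 45.4 = 0.2357
New dose (same interval) = 1690 × 0.2357 = 398.3 mg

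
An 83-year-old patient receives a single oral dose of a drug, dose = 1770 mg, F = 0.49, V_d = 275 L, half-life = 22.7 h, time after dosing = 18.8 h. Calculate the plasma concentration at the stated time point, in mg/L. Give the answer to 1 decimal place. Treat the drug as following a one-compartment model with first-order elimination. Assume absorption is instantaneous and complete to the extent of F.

Amount reaching circulation = F × Dose = 0.49 × 1770 = 867.3 mg
C₀ = F·Dose / Vd = 867.3 / 275 = 3.154 mg/L
k = ln2 / t½ = 0.693147 / 22.7 = 0.03054 h⁻¹
C = C₀ · e^(−k·t) = 3.154 × e^(−0.03054 × 18.8)
  = 3.154 × 0.5632 = 1.776 mg/L

1.8 mg/L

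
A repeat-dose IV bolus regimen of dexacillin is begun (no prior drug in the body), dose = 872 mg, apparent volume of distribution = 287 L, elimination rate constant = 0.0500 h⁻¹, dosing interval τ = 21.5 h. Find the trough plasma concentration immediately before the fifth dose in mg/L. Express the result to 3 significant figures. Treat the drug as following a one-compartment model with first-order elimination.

1.55 mg/L

C₀ per dose = Dose / Vd = 872 / 287 = 3.038 mg/L
Fraction remaining after one interval: r = e^(−kτ) = e^(−0.05000 × 21.5) = 0.3413
Before dose 5, 4 doses have been given (aged 1τ, 2τ, 3τ, 4τ).
C_trough = C₀ × (r + r² + … + r^4) = C₀ × r(1−r^4)/(1−r)
        = 3.038 × 0.3413 × (1 − 0.01357) / (1 − 0.3413) = 1.553 mg/L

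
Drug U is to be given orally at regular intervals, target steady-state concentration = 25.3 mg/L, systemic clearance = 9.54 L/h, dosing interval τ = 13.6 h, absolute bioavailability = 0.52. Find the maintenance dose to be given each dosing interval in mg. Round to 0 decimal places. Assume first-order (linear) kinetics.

At steady state, F × (Dose/τ) = Css × CL.
Dose = Css × CL × τ / F = 25.3 × 9.540 × 13.6 / 0.52 = 6313 mg

6313 mg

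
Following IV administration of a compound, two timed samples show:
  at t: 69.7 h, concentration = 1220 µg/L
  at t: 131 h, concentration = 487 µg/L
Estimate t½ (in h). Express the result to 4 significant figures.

k = ln(C₁/C₂) / (t₂ − t₁) = ln(1220/487) / (131 − 69.7)
  = 0.9183 / 61.30 = 0.01498 h⁻¹
t½ = ln2 / k = 0.693147 / 0.01498 = 46.27 h

46.27 h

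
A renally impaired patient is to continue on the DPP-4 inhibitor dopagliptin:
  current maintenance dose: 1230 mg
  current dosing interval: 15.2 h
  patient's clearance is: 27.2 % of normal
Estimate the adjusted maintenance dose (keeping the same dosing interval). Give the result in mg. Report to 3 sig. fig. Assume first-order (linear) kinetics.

335 mg

To keep the same average steady-state level, dosing rate must scale with clearance.
CL ratio = 27.2 / 100 = 0.2720
New dose (same interval) = 1230 × 0.2720 = 334.6 mg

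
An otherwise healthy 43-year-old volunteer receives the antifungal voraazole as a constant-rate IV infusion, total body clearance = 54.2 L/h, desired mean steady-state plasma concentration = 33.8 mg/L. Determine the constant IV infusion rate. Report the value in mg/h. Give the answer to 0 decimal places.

At steady state, infusion rate R₀ = Css × CL = 33.8 × 54.20 = 1832 mg/h

1832 mg/h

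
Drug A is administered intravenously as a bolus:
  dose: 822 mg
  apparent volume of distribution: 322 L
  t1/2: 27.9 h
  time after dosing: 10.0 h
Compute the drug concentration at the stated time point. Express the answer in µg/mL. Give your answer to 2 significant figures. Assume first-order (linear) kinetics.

C₀ = Dose / Vd = 822.0 / 322 = 2.553 mg/L
k = ln2 / t½ = 0.693147 / 27.9 = 0.02484 h⁻¹
C = C₀ · e^(−k·t) = 2.553 × e^(−0.02484 × 10.0)
  = 2.553 × 0.7800 = 1.991 mg/L
(1.991 mg/L = 1.991 µg/mL)

2.0 µg/mL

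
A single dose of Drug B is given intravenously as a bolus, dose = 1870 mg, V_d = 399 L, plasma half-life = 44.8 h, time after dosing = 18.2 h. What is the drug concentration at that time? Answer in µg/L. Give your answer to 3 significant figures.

3540 µg/L

C₀ = Dose / Vd = 1870 / 399 = 4.687 mg/L
k = ln2 / t½ = 0.693147 / 44.8 = 0.01547 h⁻¹
C = C₀ · e^(−k·t) = 4.687 × e^(−0.01547 × 18.2)
  = 4.687 × 0.7546 = 3.537 mg/L
Convert: 3.537 mg/L × 1000 = 3537 µg/L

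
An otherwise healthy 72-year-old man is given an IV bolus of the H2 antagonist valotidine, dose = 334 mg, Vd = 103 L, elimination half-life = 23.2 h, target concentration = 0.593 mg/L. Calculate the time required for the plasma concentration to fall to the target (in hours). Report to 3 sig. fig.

C₀ = Dose / Vd = 334.0 / 103 = 3.243 mg/L
k = ln2 / t½ = 0.693147 / 23.2 = 0.02988 h⁻¹
t = ln(C₀ / C) / k = ln(3.243 / 0.593) / 0.02988
  = ln(5.469) / 0.02988 = 1.699 / 0.02988 = 56.86 h

56.9 h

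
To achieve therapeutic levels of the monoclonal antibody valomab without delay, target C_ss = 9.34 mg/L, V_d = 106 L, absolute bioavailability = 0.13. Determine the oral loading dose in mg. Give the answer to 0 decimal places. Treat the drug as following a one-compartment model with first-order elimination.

LD = Css × Vd / F = 9.34 × 106 / 0.13 = 7616 mg

7616 mg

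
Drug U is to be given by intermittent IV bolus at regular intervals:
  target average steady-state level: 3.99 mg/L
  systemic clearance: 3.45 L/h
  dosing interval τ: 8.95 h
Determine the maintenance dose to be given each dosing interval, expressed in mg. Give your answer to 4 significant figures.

123.2 mg

At steady state, Dose/τ = Css × CL.
Dose = Css × CL × τ = 3.99 × 3.450 × 8.95 = 123.2 mg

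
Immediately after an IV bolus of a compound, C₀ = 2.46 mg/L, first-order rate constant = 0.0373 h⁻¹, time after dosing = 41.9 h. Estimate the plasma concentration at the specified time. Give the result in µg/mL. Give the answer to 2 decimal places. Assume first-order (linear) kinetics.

C = C₀ · e^(−k·t) = 2.460 × e^(−0.03730 × 41.9)
  = 2.460 × 0.2095 = 0.5154 mg/L
(0.5154 mg/L = 0.5154 µg/mL)

0.52 µg/mL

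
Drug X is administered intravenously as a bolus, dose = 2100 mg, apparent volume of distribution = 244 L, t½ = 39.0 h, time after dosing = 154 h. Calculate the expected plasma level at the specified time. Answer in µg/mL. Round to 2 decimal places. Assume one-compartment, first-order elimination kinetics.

0.56 µg/mL

C₀ = Dose / Vd = 2100 / 244 = 8.607 mg/L
k = ln2 / t½ = 0.693147 / 39.0 = 0.01777 h⁻¹
C = C₀ · e^(−k·t) = 8.607 × e^(−0.01777 × 154)
  = 8.607 × 0.06479 = 0.5576 mg/L
(0.5576 mg/L = 0.5576 µg/mL)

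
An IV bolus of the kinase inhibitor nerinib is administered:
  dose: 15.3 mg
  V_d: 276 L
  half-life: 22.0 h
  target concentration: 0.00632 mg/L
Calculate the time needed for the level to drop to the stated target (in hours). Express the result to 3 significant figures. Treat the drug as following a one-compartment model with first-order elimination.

C₀ = Dose / Vd = 15.30 / 276 = 0.05543 mg/L
k = ln2 / t½ = 0.693147 / 22.0 = 0.03151 h⁻¹
t = ln(C₀ / C) / k = ln(0.05543 / 0.00632) / 0.03151
  = ln(8.771) / 0.03151 = 2.171 / 0.03151 = 68.90 h

68.9 h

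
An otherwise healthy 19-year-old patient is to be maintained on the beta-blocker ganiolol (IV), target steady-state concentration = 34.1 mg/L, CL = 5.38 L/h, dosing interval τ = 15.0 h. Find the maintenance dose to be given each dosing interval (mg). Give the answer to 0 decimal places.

2752 mg

At steady state, Dose/τ = Css × CL.
Dose = Css × CL × τ = 34.1 × 5.380 × 15.0 = 2752 mg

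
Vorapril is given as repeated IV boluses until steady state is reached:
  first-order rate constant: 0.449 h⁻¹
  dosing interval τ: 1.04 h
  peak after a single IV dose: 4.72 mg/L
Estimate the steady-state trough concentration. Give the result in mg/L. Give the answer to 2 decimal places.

e^(−kτ) = e^(−0.4490 × 1.04) = 0.6269
Accumulation ratio R = 1 / (1 − e^(−kτ)) = 1 / (1 − 0.6269) = 2.680
Steady-state trough = C₀ × R × e^(−kτ) = 4.72 × 2.680 × 0.6269 = 7.930 mg/L

7.93 mg/L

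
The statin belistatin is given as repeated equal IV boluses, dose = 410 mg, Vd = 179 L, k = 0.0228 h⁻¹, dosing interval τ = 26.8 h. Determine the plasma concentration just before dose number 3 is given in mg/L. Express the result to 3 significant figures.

1.92 mg/L

C₀ per dose = Dose / Vd = 410 / 179 = 2.291 mg/L
Fraction remaining after one interval: r = e^(−kτ) = e^(−0.02280 × 26.8) = 0.5428
Before dose 3, 2 doses have been given (aged 1τ, 2τ).
C_trough = C₀ × (r + r²) = 2.291 × (0.5428 + 0.2946) = 1.918 mg/L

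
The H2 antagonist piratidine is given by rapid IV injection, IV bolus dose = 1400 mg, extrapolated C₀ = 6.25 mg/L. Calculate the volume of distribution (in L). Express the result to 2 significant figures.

Vd = Dose / C₀ = 1400 / 6.25 = 224.0 L

220 L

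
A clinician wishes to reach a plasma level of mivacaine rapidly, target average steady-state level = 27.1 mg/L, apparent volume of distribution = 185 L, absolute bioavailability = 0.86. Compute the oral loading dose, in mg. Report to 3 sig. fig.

5830 mg

LD = Css × Vd / F = 27.1 × 185 / 0.86 = 5830 mg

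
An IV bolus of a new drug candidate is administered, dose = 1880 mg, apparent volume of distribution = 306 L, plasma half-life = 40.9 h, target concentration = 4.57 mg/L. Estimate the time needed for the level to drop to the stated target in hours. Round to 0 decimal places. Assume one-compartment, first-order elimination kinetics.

17 h

C₀ = Dose / Vd = 1880 / 306 = 6.144 mg/L
k = ln2 / t½ = 0.693147 / 40.9 = 0.01695 h⁻¹
t = ln(C₀ / C) / k = ln(6.144 / 4.57) / 0.01695
  = ln(1.344) / 0.01695 = 0.2957 / 0.01695 = 17.45 h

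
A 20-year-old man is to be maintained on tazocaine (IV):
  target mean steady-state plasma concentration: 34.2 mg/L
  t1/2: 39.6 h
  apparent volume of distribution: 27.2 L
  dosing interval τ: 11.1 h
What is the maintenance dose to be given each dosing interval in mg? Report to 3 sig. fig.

181 mg

k = ln2 / t½ = 0.693147 / 39.6 = 0.01750 h⁻¹
CL = k × Vd = 0.01750 × 27.2 = 0.4760 L/h
At steady state, Dose/τ = Css × CL.
Dose = Css × CL × τ = 34.2 × 0.4760 × 11.1 = 180.7 mg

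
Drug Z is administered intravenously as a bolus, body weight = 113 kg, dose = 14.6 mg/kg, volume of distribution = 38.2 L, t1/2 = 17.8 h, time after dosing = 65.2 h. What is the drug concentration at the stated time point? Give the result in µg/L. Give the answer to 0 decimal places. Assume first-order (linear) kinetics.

Total dose = 14.6 × 113 = 1650 mg
C₀ = Dose / Vd = 1650 / 38.2 = 43.19 mg/L
k = ln2 / t½ = 0.693147 / 17.8 = 0.03894 h⁻¹
C = C₀ · e^(−k·t) = 43.19 × e^(−0.03894 × 65.2)
  = 43.19 × 0.07895 = 3.410 mg/L
Convert: 3.410 mg/L × 1000 = 3410 µg/L

3410 µg/L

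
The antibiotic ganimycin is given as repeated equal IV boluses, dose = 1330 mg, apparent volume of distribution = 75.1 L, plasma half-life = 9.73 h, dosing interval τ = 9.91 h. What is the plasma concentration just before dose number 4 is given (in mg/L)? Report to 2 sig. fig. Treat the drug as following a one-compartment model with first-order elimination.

C₀ per dose = Dose / Vd = 1330 / 75.1 = 17.71 mg/L
k = ln2 / t½ = 0.693147 / 9.73 = 0.07124 h⁻¹
Fraction remaining after one interval: r = e^(−kτ) = e^(−0.07124 × 9.91) = 0.4936
Before dose 4, 3 doses have been given (aged 1τ, 2τ, 3τ).
C_trough = C₀ × (r + r² + … + r^3) = C₀ × r(1−r^3)/(1−r)
        = 17.71 × 0.4936 × (1 − 0.1203) / (1 − 0.4936) = 15.19 mg/L

15 mg/L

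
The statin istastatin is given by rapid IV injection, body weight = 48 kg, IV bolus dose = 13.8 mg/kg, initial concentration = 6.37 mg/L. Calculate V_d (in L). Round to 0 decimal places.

104 L

Dose = 13.8 × 48 = 662.4 mg
Vd = Dose / C₀ = 662.4 / 6.37 = 104.0 L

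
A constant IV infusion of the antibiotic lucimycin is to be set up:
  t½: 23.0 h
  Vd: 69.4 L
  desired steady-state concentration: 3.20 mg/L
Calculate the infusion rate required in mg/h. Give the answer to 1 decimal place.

6.7 mg/h

k = ln2 / t½ = 0.693147 / 23.0 = 0.03014 h⁻¹
CL = k × Vd = 0.03014 × 69.4 = 2.092 L/h
At steady state, infusion rate R₀ = Css × CL = 3.20 × 2.092 = 6.694 mg/h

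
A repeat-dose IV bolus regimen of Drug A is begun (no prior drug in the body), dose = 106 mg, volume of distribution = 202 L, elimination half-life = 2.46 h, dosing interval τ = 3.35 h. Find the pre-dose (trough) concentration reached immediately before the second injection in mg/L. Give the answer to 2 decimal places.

0.20 mg/L

C₀ per dose = Dose / Vd = 106 / 202 = 0.5248 mg/L
k = ln2 / t½ = 0.693147 / 2.46 = 0.2818 h⁻¹
Fraction remaining after one interval: r = e^(−kτ) = e^(−0.2818 × 3.35) = 0.3891
Before dose 2, 1 dose has been given (aged 1τ).
C_trough = C₀ × r = 0.5248 × 0.3891 = 0.2042 mg/L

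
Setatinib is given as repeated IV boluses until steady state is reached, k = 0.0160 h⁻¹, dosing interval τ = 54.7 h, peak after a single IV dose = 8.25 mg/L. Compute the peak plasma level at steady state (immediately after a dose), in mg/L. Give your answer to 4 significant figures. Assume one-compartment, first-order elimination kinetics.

e^(−kτ) = e^(−0.01600 × 54.7) = 0.4168
Accumulation ratio R = 1 / (1 − e^(−kτ)) = 1 / (1 − 0.4168) = 1.715
Steady-state peak = C₀ × R = 8.25 × 1.715 = 14.15 mg/L

14.15 mg/L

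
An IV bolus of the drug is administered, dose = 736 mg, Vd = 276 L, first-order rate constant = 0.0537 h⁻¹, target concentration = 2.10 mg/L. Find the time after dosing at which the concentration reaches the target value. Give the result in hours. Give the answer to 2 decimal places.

C₀ = Dose / Vd = 736.0 / 276 = 2.667 mg/L
t = ln(C₀ / C) / k = ln(2.667 / 2.10) / 0.05370
  = ln(1.270) / 0.05370 = 0.2390 / 0.05370 = 4.451 h

4.45 h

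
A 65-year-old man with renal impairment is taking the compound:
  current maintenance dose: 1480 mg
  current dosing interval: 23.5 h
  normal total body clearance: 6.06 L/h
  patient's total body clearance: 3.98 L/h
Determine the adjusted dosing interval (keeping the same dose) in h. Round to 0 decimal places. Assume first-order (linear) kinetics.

To keep the same average steady-state level, dosing rate must scale with clearance.
CL ratio = 3.98 / 6.06 = 0.6568
New interval (same dose) = 23.5 / 0.6568 = 35.78 h

36 h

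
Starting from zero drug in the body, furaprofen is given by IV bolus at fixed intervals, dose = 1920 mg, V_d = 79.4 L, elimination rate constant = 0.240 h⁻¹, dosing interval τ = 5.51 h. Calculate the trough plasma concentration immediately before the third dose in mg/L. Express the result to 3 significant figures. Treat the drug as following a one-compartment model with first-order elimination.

8.16 mg/L

C₀ per dose = Dose / Vd = 1920 / 79.4 = 24.18 mg/L
Fraction remaining after one interval: r = e^(−kτ) = e^(−0.2400 × 5.51) = 0.2665
Before dose 3, 2 doses have been given (aged 1τ, 2τ).
C_trough = C₀ × (r + r²) = 24.18 × (0.2665 + 0.07102) = 8.161 mg/L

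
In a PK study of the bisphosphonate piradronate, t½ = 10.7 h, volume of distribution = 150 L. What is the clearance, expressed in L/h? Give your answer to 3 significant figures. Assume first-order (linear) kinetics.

k = ln2 / t½ = 0.693147 / 10.7 = 0.06478 h⁻¹
CL = k × Vd = 0.06478 × 150 = 9.717 L/h

9.72 L/h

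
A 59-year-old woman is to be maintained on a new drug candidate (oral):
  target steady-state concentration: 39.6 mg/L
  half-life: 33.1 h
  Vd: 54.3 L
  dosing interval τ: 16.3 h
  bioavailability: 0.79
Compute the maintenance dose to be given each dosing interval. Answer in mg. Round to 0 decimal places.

929 mg

k = ln2 / t½ = 0.693147 / 33.1 = 0.02094 h⁻¹
CL = k × Vd = 0.02094 × 54.3 = 1.137 L/h
At steady state, F × (Dose/τ) = Css × CL.
Dose = Css × CL × τ / F = 39.6 × 1.137 × 16.3 / 0.79 = 929.0 mg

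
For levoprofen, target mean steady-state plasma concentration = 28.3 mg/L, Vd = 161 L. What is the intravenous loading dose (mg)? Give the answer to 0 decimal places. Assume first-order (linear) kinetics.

LD = Css × Vd = 28.3 × 161 = 4556 mg

4556 mg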